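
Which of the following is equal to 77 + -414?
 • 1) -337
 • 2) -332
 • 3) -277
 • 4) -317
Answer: 1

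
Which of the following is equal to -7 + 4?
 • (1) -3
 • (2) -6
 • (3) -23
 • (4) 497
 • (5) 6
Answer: 1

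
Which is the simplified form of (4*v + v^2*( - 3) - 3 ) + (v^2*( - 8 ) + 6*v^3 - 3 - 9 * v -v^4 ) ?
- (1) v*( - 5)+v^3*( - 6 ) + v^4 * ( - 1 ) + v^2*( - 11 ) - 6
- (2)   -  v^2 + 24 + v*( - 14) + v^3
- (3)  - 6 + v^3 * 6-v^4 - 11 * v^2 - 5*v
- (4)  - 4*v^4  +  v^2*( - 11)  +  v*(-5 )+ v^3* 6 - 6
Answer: 3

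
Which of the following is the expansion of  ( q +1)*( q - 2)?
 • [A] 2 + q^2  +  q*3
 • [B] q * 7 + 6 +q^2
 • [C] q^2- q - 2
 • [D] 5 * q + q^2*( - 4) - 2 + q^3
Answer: C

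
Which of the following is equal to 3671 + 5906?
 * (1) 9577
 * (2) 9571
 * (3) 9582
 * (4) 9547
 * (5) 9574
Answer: 1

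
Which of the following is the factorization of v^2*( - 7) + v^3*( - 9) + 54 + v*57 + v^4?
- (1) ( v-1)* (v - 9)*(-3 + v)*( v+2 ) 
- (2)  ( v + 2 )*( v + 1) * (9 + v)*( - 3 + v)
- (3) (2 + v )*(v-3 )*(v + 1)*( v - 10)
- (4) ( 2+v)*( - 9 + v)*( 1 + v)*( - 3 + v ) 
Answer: 4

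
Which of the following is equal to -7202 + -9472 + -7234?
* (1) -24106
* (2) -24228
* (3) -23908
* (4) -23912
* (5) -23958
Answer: 3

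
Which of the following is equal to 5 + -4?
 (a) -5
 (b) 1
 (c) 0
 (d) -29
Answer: b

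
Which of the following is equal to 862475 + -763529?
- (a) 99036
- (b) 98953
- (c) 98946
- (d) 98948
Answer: c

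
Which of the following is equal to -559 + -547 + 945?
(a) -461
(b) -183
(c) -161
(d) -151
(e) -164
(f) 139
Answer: c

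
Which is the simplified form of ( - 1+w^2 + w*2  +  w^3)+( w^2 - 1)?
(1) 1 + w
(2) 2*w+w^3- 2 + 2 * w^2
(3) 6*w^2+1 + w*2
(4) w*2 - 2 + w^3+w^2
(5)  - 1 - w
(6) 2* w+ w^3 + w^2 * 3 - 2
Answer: 2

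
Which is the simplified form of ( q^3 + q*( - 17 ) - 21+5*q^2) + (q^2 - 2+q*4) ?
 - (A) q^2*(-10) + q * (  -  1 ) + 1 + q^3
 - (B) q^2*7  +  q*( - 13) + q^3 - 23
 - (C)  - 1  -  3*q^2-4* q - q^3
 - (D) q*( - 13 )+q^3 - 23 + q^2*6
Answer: D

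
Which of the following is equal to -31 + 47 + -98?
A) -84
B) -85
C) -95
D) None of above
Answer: D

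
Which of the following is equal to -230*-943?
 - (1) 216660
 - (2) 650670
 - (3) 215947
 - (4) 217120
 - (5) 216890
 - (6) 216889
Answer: 5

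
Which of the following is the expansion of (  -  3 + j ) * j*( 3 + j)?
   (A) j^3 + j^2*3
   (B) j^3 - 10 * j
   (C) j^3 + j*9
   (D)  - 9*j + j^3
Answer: D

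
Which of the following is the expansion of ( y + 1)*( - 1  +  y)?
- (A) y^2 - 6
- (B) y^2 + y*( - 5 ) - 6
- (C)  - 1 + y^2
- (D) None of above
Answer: C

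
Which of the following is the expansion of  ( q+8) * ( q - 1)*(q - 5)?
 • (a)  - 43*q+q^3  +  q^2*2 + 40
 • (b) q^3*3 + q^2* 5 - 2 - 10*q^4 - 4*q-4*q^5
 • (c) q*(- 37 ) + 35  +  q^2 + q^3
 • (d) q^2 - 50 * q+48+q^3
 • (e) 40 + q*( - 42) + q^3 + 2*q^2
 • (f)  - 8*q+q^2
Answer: a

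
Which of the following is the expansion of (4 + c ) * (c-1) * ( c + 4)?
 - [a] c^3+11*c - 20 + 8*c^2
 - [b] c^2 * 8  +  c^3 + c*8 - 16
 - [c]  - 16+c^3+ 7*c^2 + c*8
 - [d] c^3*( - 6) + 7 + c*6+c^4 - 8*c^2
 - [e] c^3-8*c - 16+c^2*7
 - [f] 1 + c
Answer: c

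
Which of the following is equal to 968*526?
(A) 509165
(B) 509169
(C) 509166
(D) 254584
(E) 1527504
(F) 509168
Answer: F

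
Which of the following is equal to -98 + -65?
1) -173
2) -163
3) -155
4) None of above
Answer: 2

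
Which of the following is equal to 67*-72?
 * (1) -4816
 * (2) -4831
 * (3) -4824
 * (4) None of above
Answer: 3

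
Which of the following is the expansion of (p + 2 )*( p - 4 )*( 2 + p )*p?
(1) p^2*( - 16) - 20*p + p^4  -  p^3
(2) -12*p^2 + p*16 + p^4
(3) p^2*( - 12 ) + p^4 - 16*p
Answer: 3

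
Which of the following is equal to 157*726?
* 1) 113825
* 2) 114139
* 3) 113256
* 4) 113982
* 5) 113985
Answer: 4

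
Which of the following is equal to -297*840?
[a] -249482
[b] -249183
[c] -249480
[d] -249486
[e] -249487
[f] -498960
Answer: c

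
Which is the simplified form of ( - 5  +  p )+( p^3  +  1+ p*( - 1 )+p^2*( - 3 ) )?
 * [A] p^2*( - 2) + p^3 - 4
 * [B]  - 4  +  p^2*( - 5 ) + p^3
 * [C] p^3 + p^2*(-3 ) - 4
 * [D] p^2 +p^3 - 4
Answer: C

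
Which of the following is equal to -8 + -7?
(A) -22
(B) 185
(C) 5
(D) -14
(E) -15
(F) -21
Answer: E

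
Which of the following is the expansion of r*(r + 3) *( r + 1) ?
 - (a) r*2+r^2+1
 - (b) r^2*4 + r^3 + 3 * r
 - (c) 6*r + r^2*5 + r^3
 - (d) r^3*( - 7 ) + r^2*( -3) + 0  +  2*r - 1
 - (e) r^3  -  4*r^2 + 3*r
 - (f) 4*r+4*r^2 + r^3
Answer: b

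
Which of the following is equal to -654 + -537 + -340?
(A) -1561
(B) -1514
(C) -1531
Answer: C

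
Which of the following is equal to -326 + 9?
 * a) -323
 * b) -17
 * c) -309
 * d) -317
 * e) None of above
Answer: d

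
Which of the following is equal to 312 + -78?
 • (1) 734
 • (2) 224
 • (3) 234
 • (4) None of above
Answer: 3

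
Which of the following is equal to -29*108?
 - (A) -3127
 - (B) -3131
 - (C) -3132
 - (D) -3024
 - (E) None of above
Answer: C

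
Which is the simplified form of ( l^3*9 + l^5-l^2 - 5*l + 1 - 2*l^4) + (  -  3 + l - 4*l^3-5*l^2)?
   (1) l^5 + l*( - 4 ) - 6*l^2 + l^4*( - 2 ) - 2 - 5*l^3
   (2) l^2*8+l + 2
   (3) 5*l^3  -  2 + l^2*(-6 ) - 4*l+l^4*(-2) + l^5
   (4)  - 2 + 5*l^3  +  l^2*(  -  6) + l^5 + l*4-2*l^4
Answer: 3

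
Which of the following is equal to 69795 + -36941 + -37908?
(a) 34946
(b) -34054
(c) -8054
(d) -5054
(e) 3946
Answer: d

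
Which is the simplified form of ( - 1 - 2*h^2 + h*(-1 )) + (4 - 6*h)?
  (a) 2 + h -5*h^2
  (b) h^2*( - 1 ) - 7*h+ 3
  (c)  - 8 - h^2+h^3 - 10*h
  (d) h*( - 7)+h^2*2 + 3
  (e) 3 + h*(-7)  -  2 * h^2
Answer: e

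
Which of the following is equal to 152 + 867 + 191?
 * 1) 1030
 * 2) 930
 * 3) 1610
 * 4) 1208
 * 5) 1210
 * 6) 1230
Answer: 5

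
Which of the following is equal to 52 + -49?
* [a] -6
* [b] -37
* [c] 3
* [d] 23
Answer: c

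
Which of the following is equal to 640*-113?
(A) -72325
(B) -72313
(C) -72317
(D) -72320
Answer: D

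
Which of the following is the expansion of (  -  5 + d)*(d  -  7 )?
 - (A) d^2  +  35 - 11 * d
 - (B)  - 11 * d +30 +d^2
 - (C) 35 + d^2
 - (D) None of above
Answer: D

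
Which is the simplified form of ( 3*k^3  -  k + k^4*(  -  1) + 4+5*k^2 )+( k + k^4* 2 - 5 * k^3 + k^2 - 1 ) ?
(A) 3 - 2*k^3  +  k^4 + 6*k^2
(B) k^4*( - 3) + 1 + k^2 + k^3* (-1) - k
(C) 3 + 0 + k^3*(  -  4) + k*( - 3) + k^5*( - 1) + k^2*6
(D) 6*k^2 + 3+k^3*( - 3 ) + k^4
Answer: A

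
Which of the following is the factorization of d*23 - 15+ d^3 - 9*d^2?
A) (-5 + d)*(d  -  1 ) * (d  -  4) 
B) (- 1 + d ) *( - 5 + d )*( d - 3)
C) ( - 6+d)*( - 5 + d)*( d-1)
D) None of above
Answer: B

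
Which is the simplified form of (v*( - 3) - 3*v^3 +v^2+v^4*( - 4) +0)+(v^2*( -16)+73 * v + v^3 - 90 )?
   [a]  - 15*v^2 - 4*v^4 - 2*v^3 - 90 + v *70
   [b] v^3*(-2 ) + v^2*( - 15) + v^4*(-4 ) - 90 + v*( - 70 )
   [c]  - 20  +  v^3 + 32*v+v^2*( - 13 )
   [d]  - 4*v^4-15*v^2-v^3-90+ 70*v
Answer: a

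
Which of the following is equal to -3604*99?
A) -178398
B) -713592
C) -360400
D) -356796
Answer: D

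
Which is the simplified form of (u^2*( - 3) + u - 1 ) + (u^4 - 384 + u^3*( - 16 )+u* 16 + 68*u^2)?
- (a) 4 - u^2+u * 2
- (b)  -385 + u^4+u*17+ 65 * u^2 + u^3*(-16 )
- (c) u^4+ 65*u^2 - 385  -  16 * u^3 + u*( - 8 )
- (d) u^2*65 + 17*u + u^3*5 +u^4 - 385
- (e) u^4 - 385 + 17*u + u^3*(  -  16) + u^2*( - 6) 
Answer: b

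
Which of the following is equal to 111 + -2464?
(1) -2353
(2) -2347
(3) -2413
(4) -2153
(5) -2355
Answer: 1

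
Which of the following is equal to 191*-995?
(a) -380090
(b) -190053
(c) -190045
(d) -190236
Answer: c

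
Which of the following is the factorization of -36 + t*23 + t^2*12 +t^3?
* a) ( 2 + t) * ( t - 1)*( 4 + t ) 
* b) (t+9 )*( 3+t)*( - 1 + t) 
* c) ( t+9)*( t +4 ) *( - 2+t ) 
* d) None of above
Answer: d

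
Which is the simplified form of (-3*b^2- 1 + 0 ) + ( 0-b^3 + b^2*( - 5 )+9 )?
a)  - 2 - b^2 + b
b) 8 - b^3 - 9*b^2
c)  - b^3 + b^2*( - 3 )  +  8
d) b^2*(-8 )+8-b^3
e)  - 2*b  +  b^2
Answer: d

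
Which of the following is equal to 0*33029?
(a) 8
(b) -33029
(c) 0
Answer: c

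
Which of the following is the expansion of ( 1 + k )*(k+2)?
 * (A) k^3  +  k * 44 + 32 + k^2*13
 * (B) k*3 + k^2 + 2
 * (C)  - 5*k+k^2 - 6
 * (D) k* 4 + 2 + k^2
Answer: B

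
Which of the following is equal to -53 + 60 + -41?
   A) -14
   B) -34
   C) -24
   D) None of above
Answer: B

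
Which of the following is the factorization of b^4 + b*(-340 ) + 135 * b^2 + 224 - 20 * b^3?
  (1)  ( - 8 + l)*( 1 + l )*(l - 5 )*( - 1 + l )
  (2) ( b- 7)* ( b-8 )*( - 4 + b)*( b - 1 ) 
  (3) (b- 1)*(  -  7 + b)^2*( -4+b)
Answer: 2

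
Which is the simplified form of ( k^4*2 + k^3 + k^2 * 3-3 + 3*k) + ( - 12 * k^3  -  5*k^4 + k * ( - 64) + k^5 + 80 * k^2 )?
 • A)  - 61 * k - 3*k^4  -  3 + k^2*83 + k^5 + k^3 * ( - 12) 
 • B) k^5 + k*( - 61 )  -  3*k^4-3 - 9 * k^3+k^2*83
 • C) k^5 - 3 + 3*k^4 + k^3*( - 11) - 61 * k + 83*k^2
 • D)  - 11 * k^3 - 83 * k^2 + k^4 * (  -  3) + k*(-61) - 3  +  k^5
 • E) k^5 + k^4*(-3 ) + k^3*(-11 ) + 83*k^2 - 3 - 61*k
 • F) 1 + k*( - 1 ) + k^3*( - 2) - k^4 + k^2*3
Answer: E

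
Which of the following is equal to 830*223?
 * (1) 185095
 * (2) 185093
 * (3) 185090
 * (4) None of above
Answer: 3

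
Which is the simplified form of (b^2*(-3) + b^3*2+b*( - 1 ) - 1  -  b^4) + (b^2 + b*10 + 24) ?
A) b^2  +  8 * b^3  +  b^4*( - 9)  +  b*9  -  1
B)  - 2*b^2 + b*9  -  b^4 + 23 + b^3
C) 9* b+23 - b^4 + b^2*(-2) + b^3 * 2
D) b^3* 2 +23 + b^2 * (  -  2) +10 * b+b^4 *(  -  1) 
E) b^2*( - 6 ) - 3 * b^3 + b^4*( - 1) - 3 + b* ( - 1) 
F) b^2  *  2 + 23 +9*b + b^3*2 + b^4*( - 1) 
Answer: C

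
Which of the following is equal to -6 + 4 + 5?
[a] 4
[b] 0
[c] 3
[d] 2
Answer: c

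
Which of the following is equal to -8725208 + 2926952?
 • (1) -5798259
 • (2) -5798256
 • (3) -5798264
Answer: 2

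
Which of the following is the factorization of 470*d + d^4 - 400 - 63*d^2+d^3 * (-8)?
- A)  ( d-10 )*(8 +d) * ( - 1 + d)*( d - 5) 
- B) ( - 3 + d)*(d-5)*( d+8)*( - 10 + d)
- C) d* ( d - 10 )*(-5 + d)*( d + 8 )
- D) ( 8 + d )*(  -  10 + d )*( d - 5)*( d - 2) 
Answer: A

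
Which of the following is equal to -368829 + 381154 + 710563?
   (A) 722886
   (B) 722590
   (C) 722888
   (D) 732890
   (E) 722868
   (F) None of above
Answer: C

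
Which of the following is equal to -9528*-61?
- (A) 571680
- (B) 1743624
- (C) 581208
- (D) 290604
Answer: C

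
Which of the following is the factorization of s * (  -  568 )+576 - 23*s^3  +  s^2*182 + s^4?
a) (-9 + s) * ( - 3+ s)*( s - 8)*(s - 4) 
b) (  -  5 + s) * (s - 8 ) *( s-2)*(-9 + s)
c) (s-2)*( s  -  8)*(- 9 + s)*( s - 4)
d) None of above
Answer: c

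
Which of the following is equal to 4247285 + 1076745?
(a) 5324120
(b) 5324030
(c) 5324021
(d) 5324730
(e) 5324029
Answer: b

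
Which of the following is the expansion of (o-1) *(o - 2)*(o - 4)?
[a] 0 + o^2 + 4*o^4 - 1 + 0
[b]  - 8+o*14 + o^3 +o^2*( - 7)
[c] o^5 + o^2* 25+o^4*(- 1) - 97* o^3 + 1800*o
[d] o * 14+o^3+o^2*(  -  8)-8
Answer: b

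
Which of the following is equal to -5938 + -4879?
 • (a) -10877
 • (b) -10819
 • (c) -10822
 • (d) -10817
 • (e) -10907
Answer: d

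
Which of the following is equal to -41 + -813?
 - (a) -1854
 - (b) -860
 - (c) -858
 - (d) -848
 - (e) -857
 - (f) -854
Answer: f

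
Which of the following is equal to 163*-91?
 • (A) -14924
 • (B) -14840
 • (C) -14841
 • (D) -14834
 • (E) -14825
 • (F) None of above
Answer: F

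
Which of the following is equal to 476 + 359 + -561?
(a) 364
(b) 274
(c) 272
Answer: b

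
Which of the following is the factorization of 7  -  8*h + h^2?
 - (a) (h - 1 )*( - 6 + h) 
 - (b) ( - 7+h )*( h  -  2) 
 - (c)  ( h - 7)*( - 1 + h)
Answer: c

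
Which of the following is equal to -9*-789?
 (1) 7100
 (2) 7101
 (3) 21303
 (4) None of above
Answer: 2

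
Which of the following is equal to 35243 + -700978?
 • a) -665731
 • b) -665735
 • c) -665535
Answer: b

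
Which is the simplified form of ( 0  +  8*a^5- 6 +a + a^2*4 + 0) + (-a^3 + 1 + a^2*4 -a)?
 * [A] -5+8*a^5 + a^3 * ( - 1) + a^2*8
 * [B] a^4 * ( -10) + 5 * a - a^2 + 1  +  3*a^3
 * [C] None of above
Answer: A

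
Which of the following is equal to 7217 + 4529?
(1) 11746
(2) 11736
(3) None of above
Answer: 1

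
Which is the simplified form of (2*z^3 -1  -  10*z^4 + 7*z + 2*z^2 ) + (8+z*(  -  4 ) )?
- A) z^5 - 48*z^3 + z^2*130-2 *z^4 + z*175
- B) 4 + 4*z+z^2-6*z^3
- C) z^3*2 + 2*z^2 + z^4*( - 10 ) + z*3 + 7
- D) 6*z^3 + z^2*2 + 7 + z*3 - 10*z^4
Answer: C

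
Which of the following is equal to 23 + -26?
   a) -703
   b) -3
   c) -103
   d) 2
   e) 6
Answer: b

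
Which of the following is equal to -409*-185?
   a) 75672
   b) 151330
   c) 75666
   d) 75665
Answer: d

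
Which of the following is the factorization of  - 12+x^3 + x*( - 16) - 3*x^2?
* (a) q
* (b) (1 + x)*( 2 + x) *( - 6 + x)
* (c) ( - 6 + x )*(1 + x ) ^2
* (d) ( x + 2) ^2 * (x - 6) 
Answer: b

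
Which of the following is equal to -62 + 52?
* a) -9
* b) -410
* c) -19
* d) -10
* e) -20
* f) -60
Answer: d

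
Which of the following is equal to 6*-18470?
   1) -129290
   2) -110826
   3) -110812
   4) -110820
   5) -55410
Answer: 4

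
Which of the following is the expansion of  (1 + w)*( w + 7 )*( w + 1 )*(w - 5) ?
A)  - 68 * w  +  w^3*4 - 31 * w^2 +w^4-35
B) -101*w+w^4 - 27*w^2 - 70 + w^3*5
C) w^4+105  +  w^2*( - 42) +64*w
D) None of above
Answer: D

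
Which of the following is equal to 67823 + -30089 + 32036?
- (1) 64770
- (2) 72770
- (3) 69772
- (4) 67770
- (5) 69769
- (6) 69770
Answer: 6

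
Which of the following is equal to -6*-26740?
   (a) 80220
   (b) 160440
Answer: b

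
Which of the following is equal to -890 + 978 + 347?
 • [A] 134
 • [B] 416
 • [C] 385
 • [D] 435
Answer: D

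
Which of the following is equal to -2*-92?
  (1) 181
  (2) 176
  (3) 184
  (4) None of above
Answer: 3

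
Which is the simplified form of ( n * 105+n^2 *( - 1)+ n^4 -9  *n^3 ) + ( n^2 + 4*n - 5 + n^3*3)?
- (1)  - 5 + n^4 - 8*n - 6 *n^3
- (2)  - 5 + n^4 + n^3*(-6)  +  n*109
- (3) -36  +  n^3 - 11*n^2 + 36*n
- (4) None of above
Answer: 2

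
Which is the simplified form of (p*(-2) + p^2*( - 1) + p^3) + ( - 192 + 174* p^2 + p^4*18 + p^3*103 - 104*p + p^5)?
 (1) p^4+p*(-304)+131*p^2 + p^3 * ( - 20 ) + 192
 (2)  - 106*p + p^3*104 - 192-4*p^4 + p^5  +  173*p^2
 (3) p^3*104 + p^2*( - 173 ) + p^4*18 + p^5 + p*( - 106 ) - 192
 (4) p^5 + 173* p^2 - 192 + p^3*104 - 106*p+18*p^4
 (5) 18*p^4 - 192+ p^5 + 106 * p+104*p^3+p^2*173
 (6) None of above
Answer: 4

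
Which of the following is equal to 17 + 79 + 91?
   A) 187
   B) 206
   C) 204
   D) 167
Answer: A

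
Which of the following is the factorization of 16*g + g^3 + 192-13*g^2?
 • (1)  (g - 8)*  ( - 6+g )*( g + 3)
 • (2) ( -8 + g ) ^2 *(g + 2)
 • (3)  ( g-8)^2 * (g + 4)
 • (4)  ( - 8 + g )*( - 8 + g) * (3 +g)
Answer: 4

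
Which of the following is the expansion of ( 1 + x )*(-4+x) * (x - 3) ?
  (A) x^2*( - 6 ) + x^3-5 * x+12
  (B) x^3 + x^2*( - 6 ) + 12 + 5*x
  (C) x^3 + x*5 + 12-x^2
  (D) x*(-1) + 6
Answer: B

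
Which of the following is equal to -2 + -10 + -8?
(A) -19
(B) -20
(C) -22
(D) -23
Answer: B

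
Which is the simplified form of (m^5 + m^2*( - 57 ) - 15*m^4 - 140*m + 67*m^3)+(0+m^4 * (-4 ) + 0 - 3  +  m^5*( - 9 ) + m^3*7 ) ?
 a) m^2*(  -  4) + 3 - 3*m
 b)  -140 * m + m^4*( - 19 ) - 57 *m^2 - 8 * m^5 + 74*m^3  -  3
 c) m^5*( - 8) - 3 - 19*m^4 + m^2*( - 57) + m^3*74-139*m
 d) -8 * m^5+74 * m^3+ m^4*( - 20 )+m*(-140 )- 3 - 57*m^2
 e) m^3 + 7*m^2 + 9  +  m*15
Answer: b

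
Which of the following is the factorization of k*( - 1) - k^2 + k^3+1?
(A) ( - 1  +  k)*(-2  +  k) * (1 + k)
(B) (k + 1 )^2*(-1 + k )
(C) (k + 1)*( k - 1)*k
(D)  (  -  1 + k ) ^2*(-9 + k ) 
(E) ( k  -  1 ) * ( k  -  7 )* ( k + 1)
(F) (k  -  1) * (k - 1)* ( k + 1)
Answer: F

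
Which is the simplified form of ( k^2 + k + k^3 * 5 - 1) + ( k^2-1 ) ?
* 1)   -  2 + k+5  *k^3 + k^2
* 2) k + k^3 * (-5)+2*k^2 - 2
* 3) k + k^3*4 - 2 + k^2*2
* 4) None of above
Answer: 4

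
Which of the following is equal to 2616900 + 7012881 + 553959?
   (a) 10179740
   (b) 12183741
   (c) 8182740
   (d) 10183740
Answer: d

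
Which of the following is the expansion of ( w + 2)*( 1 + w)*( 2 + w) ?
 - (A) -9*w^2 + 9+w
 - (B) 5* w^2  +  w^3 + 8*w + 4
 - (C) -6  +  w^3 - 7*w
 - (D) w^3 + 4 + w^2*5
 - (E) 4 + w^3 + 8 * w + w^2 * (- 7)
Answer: B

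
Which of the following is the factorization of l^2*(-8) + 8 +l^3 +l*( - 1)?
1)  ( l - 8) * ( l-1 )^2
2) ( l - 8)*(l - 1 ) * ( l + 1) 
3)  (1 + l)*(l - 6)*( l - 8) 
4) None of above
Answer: 2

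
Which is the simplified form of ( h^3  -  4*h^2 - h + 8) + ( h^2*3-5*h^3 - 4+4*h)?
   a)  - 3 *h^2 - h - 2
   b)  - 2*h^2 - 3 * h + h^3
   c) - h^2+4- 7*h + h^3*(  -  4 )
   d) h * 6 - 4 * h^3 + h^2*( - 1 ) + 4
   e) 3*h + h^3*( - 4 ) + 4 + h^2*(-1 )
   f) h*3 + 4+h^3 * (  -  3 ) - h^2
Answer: e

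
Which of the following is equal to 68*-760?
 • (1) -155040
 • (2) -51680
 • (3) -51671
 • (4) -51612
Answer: 2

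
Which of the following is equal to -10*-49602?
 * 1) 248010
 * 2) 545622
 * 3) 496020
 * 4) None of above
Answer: 3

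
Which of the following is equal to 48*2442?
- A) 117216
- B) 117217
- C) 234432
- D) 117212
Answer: A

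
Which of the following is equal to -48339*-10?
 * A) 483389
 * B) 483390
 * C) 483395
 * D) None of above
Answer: B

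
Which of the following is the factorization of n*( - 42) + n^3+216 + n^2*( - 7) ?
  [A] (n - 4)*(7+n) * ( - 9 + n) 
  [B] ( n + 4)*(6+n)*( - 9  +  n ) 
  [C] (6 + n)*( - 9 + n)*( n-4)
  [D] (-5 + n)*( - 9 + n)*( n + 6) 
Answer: C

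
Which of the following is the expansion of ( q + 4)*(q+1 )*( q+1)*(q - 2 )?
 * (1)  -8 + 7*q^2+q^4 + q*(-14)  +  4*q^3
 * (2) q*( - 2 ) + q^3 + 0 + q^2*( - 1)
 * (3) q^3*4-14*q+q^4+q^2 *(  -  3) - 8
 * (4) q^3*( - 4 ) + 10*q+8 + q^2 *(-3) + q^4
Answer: 3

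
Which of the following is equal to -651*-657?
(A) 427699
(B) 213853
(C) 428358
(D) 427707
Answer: D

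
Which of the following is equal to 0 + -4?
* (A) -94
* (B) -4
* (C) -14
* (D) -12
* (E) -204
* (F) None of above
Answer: B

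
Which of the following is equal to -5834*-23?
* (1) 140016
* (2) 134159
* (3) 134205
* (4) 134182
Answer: 4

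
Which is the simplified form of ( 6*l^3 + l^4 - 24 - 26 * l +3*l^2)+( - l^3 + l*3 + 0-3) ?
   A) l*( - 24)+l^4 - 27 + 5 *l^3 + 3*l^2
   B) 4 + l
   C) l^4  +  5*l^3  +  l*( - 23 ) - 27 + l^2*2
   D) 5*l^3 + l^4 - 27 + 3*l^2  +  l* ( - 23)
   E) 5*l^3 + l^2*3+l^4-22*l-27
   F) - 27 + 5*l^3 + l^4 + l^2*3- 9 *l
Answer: D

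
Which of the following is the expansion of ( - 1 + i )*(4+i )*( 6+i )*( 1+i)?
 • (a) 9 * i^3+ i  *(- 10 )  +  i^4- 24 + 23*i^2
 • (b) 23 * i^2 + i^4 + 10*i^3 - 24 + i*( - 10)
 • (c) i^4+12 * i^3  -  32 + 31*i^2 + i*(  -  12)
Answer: b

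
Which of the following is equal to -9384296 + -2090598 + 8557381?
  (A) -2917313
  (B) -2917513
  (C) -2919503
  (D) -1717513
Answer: B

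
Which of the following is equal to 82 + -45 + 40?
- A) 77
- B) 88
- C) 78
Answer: A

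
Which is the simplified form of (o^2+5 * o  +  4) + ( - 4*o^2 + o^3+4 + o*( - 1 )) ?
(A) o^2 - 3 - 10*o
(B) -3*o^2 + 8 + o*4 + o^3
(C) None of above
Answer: B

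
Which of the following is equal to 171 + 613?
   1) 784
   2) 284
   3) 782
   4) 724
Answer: 1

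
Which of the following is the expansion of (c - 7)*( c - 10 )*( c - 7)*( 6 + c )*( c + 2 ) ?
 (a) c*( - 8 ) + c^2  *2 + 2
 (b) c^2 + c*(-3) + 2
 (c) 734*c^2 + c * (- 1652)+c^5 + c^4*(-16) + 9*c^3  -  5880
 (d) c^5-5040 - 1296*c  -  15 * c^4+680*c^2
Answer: c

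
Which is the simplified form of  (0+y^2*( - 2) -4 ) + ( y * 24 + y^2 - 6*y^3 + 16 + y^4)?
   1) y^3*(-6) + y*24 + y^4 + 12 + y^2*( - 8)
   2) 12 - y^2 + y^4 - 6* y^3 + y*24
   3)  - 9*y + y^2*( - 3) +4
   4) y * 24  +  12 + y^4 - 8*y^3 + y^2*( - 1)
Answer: 2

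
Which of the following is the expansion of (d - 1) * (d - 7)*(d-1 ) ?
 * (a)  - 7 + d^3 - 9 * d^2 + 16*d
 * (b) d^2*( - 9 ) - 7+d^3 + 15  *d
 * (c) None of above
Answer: b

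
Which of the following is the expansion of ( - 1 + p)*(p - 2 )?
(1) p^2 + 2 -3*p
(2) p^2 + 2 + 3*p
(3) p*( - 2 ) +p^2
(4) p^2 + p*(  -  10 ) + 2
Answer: 1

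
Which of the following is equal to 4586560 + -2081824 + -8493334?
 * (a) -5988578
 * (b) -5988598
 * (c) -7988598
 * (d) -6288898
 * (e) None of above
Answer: b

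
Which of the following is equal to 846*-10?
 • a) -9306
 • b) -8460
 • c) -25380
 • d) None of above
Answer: b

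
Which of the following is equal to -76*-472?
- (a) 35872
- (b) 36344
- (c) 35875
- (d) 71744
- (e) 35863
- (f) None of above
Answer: a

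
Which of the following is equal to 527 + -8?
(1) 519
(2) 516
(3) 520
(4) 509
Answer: 1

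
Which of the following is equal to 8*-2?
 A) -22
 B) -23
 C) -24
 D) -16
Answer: D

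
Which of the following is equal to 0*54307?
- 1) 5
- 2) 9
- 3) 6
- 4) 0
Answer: 4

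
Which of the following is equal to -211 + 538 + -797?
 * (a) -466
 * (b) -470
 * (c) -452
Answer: b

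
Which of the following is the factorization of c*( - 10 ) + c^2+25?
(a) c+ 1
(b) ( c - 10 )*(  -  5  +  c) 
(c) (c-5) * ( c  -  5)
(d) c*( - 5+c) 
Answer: c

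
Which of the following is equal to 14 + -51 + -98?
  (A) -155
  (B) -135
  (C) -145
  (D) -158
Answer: B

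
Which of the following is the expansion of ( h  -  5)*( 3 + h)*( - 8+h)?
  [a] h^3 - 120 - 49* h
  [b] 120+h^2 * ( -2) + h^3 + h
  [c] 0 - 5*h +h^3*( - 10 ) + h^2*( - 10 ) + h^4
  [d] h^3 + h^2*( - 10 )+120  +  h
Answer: d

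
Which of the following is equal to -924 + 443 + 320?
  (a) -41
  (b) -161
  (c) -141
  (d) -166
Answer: b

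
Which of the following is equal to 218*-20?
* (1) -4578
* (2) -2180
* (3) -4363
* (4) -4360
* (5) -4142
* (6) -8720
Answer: 4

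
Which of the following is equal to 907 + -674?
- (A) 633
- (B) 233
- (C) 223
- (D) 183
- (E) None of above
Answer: B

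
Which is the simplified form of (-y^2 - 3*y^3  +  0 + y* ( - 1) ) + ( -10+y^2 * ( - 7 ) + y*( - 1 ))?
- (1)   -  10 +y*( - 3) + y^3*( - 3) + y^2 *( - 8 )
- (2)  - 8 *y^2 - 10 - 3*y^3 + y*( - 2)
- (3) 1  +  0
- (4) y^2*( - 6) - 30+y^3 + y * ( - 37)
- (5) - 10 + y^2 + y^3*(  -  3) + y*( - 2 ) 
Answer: 2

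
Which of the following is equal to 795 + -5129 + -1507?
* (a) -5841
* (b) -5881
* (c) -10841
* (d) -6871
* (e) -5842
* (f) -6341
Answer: a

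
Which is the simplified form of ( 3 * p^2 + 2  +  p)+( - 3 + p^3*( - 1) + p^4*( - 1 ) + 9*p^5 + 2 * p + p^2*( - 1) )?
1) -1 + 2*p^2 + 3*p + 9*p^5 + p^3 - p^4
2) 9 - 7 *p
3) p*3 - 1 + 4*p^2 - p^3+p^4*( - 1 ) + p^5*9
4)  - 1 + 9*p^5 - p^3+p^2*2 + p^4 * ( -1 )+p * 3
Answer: 4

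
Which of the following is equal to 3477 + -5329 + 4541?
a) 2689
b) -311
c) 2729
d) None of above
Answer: a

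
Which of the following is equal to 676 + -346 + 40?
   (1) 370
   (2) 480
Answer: 1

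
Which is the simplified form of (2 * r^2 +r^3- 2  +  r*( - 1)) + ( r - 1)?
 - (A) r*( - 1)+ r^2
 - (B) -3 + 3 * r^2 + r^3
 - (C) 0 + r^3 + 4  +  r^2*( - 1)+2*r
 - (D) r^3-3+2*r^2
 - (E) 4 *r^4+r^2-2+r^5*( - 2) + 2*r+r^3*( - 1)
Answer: D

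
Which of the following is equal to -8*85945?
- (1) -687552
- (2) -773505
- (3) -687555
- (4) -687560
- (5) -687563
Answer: 4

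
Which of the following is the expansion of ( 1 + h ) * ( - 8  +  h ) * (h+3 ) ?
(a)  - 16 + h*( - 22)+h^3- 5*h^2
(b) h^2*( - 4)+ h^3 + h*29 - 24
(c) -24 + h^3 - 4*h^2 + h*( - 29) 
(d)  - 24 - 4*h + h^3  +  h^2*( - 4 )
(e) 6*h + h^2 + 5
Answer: c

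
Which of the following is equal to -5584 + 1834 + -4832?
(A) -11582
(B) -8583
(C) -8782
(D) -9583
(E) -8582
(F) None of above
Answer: E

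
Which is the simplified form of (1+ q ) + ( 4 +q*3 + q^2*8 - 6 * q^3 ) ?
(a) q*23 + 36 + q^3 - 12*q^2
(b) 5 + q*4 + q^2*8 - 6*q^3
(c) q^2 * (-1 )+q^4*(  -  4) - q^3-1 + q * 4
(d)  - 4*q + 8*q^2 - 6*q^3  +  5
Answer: b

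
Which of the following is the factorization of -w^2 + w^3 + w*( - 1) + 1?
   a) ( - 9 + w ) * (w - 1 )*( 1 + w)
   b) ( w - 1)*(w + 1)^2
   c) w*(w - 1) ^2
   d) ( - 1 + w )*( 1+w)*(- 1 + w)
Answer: d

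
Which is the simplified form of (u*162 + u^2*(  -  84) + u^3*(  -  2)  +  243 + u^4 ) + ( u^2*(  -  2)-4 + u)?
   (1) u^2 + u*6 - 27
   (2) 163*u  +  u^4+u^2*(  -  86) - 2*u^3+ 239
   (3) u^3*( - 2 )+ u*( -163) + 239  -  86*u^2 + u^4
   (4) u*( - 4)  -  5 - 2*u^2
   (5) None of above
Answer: 2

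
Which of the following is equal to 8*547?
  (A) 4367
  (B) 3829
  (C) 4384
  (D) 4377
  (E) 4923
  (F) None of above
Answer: F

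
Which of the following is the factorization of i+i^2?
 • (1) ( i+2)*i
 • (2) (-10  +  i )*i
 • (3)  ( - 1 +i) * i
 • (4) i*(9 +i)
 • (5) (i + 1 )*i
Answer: 5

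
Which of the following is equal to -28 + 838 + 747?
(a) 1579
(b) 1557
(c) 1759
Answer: b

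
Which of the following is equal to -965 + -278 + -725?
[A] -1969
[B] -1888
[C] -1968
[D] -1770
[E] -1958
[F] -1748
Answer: C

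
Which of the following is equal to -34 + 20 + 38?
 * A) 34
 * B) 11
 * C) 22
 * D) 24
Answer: D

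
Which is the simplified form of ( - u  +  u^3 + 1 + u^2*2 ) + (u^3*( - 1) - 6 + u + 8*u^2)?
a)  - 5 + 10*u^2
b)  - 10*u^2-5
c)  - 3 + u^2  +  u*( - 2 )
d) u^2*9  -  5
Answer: a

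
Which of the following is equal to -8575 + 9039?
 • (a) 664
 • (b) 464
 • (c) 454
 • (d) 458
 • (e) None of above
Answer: b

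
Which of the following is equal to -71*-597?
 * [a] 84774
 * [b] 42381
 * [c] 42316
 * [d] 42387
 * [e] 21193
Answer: d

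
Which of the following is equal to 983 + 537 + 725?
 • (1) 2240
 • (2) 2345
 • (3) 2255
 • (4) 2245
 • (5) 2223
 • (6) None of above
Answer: 4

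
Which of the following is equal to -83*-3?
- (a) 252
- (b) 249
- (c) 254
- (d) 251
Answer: b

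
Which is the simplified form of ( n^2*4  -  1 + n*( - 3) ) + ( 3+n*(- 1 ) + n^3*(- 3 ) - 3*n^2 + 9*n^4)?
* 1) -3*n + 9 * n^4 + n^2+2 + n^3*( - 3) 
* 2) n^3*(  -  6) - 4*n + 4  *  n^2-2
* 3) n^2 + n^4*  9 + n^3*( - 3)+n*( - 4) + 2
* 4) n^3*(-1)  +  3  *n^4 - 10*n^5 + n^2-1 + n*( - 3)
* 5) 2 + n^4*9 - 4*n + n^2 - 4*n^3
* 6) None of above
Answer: 3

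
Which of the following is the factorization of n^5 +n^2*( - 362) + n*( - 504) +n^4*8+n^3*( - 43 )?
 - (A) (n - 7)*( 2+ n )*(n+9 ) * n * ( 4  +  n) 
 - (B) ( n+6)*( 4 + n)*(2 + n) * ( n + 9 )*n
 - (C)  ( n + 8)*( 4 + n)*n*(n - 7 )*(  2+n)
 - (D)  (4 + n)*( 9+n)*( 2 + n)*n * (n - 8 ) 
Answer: A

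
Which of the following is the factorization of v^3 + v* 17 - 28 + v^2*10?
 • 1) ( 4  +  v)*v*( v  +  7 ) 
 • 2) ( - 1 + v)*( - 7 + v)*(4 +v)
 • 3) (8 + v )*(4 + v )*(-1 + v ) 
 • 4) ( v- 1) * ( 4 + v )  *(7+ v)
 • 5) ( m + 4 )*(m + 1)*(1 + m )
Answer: 4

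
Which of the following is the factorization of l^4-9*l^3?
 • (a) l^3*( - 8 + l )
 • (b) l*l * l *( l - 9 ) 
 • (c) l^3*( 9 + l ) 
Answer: b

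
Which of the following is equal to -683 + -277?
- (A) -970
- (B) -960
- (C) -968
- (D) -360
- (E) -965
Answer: B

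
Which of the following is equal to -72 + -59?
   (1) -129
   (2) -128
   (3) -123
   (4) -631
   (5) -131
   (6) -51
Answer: 5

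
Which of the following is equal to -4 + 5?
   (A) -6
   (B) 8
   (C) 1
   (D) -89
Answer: C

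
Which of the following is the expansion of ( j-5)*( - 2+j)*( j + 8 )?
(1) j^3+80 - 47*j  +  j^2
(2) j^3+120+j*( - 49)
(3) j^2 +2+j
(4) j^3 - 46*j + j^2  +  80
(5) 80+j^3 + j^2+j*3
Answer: 4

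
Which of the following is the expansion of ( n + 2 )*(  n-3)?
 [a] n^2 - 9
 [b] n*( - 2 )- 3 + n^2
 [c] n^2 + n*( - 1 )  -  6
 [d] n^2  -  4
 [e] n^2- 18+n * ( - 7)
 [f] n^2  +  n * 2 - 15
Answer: c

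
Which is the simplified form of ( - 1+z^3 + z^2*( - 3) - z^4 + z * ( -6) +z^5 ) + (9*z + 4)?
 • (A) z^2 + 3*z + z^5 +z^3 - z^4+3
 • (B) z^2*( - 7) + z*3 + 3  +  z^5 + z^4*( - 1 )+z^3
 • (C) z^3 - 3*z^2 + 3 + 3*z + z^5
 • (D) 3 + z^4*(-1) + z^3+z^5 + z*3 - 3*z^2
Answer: D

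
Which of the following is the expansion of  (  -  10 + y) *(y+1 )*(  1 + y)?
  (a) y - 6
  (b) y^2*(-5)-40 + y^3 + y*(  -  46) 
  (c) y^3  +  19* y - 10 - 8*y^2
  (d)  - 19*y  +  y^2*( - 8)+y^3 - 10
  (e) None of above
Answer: d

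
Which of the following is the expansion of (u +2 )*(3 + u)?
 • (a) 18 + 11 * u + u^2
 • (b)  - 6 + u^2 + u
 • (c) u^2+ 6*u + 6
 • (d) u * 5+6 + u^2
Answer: d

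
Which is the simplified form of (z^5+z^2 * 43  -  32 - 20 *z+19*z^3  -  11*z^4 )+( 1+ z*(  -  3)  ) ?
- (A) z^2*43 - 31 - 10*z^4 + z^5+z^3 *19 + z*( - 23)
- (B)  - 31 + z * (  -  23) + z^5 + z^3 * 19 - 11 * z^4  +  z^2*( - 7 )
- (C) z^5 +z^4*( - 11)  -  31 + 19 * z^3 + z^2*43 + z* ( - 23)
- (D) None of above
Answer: C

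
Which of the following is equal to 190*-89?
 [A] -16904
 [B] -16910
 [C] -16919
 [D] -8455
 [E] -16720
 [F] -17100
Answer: B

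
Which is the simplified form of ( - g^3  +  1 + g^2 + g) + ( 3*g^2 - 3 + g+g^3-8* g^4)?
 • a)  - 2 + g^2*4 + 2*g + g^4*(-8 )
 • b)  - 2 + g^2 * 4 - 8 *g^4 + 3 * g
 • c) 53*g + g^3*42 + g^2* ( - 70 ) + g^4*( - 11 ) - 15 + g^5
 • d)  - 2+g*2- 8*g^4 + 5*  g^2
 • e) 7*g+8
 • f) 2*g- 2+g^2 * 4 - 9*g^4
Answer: a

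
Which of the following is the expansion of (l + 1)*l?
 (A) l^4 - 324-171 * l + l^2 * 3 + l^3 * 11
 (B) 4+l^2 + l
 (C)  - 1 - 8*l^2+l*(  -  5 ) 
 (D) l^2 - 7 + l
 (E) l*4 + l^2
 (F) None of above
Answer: F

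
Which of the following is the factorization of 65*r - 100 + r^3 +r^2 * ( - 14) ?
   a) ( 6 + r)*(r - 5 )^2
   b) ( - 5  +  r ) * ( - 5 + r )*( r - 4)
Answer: b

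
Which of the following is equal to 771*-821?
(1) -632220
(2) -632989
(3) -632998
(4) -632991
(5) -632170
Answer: 4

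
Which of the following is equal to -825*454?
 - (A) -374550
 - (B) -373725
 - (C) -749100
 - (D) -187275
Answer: A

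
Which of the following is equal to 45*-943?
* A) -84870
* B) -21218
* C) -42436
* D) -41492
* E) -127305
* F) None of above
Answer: F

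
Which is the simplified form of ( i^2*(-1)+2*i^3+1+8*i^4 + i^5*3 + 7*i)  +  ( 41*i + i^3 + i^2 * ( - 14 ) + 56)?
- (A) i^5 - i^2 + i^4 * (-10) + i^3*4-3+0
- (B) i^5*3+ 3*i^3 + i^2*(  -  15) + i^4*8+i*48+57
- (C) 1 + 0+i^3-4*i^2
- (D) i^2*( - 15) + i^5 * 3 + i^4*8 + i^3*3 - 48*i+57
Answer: B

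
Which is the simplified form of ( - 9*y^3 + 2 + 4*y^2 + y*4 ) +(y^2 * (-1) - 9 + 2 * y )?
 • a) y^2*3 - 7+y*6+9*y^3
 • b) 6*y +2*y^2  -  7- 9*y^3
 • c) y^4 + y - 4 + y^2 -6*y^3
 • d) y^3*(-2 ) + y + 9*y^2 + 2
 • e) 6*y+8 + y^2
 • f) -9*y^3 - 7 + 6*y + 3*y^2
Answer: f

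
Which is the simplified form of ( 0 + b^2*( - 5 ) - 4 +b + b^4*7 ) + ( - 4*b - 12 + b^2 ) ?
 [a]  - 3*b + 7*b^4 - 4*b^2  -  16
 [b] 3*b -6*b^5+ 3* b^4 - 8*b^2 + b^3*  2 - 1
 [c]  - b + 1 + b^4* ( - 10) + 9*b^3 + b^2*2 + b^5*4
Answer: a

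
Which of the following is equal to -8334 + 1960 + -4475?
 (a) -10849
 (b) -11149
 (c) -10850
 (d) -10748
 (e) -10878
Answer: a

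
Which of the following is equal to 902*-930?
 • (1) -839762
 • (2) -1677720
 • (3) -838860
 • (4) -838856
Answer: 3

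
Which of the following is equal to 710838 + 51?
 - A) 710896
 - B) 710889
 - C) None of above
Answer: B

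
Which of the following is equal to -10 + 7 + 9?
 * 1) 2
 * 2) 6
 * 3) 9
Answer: 2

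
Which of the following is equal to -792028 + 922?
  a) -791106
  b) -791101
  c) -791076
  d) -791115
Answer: a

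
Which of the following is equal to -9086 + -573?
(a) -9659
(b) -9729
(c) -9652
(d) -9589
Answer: a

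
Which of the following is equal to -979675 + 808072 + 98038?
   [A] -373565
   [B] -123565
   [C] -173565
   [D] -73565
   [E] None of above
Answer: D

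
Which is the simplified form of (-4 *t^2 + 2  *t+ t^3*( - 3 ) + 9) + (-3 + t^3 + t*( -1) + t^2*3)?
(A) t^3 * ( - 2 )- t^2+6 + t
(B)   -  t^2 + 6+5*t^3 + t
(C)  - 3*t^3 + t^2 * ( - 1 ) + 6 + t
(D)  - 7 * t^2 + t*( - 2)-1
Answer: A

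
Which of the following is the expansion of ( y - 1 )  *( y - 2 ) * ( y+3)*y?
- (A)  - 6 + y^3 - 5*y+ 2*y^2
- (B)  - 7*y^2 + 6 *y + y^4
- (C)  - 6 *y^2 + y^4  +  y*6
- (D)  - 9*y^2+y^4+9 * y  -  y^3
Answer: B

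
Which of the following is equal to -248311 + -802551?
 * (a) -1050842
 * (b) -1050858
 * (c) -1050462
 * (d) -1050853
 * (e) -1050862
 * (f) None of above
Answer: e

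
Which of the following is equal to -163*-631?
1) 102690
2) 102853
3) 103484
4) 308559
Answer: 2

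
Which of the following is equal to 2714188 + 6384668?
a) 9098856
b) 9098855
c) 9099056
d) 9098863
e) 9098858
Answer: a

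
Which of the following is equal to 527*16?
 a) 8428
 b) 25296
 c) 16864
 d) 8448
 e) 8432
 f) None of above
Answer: e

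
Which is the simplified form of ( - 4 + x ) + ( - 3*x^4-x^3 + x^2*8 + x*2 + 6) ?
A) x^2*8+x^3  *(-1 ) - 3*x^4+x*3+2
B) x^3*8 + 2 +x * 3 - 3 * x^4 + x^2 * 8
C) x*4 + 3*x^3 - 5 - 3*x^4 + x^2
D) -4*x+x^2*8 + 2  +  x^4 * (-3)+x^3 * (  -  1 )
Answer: A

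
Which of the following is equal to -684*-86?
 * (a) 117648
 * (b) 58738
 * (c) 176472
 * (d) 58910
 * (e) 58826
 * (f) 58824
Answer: f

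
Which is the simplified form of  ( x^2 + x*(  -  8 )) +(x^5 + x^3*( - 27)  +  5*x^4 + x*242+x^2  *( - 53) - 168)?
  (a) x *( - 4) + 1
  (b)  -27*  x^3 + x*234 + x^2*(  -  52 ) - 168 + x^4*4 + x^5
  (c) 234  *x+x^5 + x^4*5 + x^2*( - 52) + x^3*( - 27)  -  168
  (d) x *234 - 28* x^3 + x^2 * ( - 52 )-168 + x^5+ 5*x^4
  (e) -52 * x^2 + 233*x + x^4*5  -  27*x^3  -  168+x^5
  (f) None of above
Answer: c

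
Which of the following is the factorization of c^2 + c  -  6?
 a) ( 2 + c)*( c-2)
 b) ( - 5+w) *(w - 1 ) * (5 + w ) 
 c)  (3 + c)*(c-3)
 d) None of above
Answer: d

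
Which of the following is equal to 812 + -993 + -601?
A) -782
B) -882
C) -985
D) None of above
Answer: A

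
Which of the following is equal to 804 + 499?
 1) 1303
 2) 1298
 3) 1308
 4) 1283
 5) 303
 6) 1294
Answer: 1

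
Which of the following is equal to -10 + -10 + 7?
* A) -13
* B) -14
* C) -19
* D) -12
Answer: A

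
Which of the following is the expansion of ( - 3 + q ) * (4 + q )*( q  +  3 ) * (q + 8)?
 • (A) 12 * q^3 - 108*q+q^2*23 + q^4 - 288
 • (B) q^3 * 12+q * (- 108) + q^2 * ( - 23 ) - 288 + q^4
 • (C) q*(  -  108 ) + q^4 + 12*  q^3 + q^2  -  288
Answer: A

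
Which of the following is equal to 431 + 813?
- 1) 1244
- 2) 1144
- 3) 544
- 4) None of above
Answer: 1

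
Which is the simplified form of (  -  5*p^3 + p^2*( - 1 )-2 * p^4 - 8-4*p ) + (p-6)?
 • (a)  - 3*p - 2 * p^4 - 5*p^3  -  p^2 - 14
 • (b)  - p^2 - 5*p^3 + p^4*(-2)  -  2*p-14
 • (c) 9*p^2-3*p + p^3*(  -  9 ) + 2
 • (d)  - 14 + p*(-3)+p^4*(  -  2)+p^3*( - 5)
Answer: a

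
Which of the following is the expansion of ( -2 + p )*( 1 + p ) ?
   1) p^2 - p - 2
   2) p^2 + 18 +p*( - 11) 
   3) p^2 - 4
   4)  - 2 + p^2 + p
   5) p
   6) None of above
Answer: 1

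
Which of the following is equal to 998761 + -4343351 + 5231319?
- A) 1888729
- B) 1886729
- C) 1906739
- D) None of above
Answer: B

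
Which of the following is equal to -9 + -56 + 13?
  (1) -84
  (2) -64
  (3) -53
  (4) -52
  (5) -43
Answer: 4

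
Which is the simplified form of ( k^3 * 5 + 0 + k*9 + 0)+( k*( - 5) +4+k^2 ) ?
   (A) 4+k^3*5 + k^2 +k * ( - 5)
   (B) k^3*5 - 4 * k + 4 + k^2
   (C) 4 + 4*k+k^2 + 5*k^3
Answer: C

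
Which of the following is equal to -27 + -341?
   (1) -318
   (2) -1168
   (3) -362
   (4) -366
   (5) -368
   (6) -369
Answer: 5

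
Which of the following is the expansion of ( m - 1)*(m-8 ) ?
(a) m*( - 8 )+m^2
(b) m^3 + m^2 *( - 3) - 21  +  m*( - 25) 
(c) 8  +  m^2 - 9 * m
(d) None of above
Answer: c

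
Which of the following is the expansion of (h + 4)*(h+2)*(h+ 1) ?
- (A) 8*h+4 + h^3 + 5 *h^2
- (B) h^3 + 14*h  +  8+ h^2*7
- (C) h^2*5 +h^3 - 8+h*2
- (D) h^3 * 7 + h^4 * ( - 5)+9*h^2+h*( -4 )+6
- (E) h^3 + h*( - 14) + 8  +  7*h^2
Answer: B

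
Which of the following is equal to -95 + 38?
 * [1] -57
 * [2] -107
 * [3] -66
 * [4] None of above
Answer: 1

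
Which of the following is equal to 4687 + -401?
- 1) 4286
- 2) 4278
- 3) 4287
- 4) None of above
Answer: 1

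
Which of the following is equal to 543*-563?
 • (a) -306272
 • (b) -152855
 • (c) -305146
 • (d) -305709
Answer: d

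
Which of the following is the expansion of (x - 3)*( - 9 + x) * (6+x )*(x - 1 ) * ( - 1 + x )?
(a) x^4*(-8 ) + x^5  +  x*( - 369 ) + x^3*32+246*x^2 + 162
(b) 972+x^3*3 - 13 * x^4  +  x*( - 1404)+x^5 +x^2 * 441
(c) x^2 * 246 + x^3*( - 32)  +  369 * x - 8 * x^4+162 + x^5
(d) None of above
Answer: d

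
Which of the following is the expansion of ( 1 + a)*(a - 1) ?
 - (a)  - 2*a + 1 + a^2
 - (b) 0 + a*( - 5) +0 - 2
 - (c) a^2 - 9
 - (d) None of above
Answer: d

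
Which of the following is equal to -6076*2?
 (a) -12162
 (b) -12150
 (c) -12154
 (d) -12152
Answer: d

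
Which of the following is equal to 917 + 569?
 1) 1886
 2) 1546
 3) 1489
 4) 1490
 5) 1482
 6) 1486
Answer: 6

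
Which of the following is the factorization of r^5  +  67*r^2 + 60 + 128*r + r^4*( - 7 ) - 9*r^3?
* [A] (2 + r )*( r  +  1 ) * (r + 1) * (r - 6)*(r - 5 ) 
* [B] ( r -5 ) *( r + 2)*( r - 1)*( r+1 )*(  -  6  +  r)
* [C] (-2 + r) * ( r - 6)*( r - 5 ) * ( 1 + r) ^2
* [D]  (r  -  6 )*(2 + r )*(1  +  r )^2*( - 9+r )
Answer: A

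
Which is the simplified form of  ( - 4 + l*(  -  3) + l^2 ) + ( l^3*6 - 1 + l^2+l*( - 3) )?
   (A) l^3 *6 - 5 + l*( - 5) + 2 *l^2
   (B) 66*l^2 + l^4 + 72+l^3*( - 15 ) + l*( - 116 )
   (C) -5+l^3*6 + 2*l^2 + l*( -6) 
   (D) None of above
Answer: C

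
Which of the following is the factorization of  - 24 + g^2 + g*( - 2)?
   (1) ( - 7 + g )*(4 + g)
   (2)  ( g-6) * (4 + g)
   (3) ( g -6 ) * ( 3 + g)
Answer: 2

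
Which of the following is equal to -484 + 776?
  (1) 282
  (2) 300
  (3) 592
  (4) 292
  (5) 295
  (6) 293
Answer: 4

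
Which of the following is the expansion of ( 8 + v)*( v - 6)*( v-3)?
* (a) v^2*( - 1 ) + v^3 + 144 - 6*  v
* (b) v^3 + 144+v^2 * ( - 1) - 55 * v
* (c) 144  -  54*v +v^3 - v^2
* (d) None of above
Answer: c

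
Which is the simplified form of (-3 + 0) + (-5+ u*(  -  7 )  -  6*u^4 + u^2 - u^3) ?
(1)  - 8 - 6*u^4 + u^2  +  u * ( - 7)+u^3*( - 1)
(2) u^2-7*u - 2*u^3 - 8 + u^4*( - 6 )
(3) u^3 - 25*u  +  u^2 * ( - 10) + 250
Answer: 1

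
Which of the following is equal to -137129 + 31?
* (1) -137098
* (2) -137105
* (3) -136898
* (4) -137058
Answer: 1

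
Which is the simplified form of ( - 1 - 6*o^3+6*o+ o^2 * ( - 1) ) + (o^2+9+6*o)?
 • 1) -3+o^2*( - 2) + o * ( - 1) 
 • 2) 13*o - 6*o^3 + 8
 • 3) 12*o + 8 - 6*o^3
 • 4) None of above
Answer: 3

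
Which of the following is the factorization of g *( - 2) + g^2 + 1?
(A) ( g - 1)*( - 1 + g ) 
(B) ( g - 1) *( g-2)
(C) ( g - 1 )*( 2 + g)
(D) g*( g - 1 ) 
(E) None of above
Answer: A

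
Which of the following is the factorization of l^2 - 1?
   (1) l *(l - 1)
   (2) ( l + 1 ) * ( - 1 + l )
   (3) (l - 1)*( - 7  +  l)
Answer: 2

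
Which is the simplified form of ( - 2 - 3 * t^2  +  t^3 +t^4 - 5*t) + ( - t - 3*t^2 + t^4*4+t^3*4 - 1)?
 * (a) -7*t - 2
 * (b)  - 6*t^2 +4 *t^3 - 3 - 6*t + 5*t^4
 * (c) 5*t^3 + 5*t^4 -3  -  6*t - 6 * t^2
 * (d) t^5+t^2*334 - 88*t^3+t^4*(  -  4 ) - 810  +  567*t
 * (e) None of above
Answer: c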